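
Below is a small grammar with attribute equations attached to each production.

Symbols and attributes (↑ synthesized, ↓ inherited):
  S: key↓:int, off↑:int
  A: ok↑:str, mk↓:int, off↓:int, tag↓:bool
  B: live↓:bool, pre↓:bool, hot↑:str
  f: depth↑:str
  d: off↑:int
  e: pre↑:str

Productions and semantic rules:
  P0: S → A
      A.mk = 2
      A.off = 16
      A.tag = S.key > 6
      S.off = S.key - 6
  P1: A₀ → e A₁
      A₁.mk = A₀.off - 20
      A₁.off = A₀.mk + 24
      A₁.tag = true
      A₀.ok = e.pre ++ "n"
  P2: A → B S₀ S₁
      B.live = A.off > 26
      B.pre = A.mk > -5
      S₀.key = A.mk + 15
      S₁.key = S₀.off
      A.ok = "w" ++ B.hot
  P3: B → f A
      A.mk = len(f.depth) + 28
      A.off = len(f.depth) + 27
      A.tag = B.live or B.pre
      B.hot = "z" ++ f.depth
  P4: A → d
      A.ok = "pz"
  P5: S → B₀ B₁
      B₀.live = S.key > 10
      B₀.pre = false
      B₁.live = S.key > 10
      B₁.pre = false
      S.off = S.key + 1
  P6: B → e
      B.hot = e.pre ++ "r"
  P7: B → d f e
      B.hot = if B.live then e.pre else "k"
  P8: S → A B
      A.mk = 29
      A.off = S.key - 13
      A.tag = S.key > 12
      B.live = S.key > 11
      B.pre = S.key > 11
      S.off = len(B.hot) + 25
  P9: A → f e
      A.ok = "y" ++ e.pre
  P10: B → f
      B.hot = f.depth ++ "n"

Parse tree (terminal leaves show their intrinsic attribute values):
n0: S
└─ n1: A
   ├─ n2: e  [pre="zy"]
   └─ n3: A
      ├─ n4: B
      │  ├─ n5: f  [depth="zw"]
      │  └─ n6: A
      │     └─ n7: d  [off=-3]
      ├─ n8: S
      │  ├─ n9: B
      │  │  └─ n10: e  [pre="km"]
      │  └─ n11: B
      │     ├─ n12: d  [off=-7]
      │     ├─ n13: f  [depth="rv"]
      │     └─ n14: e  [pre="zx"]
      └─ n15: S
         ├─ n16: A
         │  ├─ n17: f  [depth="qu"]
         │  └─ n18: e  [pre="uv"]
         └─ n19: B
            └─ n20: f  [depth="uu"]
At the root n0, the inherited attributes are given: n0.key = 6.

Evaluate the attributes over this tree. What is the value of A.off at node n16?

1. n0.key = 6  [given at root]
2. n1.mk = 2  [2]
3. n1.off = 16  [16]
4. n1.tag = false  [S.key > 6]
5. n2.pre = "zy"  [terminal]
6. n3.mk = -4  [A₀.off - 20]
7. n3.off = 26  [A₀.mk + 24]
8. n3.tag = true  [true]
9. n4.live = false  [A.off > 26]
10. n4.pre = true  [A.mk > -5]
11. n5.depth = "zw"  [terminal]
12. n6.mk = 30  [len(f.depth) + 28]
13. n6.off = 29  [len(f.depth) + 27]
14. n6.tag = true  [B.live or B.pre]
15. n7.off = -3  [terminal]
16. n6.ok = "pz"  ["pz"]
17. n4.hot = "zzw"  ["z" ++ f.depth]
18. n8.key = 11  [A.mk + 15]
19. n9.live = true  [S.key > 10]
20. n9.pre = false  [false]
21. n10.pre = "km"  [terminal]
22. n9.hot = "kmr"  [e.pre ++ "r"]
23. n11.live = true  [S.key > 10]
24. n11.pre = false  [false]
25. n12.off = -7  [terminal]
26. n13.depth = "rv"  [terminal]
27. n14.pre = "zx"  [terminal]
28. n11.hot = "zx"  [if B.live then e.pre else "k"]
29. n8.off = 12  [S.key + 1]
30. n15.key = 12  [S₀.off]
31. n16.mk = 29  [29]
32. n16.off = -1  [S.key - 13]
33. n16.tag = false  [S.key > 12]
34. n17.depth = "qu"  [terminal]
35. n18.pre = "uv"  [terminal]
36. n16.ok = "yuv"  ["y" ++ e.pre]
37. n19.live = true  [S.key > 11]
38. n19.pre = true  [S.key > 11]
39. n20.depth = "uu"  [terminal]
40. n19.hot = "uun"  [f.depth ++ "n"]
41. n15.off = 28  [len(B.hot) + 25]
42. n3.ok = "wzzw"  ["w" ++ B.hot]
43. n1.ok = "zyn"  [e.pre ++ "n"]
44. n0.off = 0  [S.key - 6]

-1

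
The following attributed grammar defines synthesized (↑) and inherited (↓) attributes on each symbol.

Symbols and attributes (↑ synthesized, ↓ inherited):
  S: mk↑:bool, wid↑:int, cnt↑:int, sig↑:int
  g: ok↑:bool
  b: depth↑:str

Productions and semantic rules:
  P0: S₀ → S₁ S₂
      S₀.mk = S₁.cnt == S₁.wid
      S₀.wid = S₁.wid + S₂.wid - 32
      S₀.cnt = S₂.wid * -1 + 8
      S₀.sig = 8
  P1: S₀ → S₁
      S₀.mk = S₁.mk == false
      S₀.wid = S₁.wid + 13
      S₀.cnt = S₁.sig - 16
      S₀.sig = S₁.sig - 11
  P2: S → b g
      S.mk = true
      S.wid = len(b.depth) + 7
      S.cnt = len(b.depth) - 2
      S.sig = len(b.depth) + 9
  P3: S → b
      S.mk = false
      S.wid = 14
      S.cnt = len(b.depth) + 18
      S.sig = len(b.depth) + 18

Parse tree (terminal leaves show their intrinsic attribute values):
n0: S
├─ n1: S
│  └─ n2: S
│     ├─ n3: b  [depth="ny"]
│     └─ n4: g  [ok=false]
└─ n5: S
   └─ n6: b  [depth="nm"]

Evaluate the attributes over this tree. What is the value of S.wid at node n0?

1. n3.depth = "ny"  [terminal]
2. n4.ok = false  [terminal]
3. n2.mk = true  [true]
4. n2.wid = 9  [len(b.depth) + 7]
5. n2.cnt = 0  [len(b.depth) - 2]
6. n2.sig = 11  [len(b.depth) + 9]
7. n1.mk = false  [S₁.mk == false]
8. n1.wid = 22  [S₁.wid + 13]
9. n1.cnt = -5  [S₁.sig - 16]
10. n1.sig = 0  [S₁.sig - 11]
11. n6.depth = "nm"  [terminal]
12. n5.mk = false  [false]
13. n5.wid = 14  [14]
14. n5.cnt = 20  [len(b.depth) + 18]
15. n5.sig = 20  [len(b.depth) + 18]
16. n0.mk = false  [S₁.cnt == S₁.wid]
17. n0.wid = 4  [S₁.wid + S₂.wid - 32]
18. n0.cnt = -6  [S₂.wid * -1 + 8]
19. n0.sig = 8  [8]

4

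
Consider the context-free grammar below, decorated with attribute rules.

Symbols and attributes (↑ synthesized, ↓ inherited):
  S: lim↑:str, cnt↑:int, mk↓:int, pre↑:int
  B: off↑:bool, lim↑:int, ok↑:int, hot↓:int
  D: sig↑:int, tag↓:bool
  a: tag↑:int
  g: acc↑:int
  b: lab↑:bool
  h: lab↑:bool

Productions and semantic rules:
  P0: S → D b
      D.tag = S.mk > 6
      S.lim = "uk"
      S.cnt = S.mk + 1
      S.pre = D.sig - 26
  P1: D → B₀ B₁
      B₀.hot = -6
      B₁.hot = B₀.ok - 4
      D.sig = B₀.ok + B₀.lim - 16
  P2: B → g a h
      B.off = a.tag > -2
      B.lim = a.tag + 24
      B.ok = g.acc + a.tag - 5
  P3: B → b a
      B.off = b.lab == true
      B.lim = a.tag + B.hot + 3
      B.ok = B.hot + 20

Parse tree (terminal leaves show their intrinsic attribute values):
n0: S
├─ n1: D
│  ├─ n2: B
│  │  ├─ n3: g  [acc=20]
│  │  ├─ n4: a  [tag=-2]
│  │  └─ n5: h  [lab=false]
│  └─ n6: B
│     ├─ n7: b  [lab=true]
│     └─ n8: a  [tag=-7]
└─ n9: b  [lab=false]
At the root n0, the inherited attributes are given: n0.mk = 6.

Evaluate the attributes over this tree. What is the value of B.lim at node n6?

5

1. n0.mk = 6  [given at root]
2. n1.tag = false  [S.mk > 6]
3. n2.hot = -6  [-6]
4. n3.acc = 20  [terminal]
5. n4.tag = -2  [terminal]
6. n5.lab = false  [terminal]
7. n2.off = false  [a.tag > -2]
8. n2.lim = 22  [a.tag + 24]
9. n2.ok = 13  [g.acc + a.tag - 5]
10. n6.hot = 9  [B₀.ok - 4]
11. n7.lab = true  [terminal]
12. n8.tag = -7  [terminal]
13. n6.off = true  [b.lab == true]
14. n6.lim = 5  [a.tag + B.hot + 3]
15. n6.ok = 29  [B.hot + 20]
16. n1.sig = 19  [B₀.ok + B₀.lim - 16]
17. n9.lab = false  [terminal]
18. n0.lim = "uk"  ["uk"]
19. n0.cnt = 7  [S.mk + 1]
20. n0.pre = -7  [D.sig - 26]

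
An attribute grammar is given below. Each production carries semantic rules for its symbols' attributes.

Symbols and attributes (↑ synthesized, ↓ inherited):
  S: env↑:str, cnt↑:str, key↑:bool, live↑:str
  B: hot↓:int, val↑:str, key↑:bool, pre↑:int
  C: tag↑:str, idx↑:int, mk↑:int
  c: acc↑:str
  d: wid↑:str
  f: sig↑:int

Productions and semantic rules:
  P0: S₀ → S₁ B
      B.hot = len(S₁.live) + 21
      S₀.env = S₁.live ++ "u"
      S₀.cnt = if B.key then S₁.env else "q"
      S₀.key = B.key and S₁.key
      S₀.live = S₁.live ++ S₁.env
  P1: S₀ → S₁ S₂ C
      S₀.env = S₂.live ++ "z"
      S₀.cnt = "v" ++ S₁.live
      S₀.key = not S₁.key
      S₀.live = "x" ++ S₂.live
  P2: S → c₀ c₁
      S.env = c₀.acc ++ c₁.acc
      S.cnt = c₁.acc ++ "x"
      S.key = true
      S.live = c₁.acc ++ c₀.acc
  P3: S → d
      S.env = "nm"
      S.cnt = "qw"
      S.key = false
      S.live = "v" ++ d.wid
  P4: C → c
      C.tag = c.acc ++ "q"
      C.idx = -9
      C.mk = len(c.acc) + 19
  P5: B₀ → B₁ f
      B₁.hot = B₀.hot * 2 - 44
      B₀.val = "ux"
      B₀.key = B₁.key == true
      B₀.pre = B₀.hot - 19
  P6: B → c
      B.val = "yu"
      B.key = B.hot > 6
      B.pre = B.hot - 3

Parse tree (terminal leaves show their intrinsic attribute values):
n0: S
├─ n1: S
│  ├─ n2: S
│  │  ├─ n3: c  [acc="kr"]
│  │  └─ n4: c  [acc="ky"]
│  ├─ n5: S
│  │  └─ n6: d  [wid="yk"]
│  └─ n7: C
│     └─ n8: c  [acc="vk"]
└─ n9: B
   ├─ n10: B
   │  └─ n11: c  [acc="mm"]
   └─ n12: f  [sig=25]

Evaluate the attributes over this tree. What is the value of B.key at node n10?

false

1. n3.acc = "kr"  [terminal]
2. n4.acc = "ky"  [terminal]
3. n2.env = "krky"  [c₀.acc ++ c₁.acc]
4. n2.cnt = "kyx"  [c₁.acc ++ "x"]
5. n2.key = true  [true]
6. n2.live = "kykr"  [c₁.acc ++ c₀.acc]
7. n6.wid = "yk"  [terminal]
8. n5.env = "nm"  ["nm"]
9. n5.cnt = "qw"  ["qw"]
10. n5.key = false  [false]
11. n5.live = "vyk"  ["v" ++ d.wid]
12. n8.acc = "vk"  [terminal]
13. n7.tag = "vkq"  [c.acc ++ "q"]
14. n7.idx = -9  [-9]
15. n7.mk = 21  [len(c.acc) + 19]
16. n1.env = "vykz"  [S₂.live ++ "z"]
17. n1.cnt = "vkykr"  ["v" ++ S₁.live]
18. n1.key = false  [not S₁.key]
19. n1.live = "xvyk"  ["x" ++ S₂.live]
20. n9.hot = 25  [len(S₁.live) + 21]
21. n10.hot = 6  [B₀.hot * 2 - 44]
22. n11.acc = "mm"  [terminal]
23. n10.val = "yu"  ["yu"]
24. n10.key = false  [B.hot > 6]
25. n10.pre = 3  [B.hot - 3]
26. n12.sig = 25  [terminal]
27. n9.val = "ux"  ["ux"]
28. n9.key = false  [B₁.key == true]
29. n9.pre = 6  [B₀.hot - 19]
30. n0.env = "xvyku"  [S₁.live ++ "u"]
31. n0.cnt = "q"  [if B.key then S₁.env else "q"]
32. n0.key = false  [B.key and S₁.key]
33. n0.live = "xvykvykz"  [S₁.live ++ S₁.env]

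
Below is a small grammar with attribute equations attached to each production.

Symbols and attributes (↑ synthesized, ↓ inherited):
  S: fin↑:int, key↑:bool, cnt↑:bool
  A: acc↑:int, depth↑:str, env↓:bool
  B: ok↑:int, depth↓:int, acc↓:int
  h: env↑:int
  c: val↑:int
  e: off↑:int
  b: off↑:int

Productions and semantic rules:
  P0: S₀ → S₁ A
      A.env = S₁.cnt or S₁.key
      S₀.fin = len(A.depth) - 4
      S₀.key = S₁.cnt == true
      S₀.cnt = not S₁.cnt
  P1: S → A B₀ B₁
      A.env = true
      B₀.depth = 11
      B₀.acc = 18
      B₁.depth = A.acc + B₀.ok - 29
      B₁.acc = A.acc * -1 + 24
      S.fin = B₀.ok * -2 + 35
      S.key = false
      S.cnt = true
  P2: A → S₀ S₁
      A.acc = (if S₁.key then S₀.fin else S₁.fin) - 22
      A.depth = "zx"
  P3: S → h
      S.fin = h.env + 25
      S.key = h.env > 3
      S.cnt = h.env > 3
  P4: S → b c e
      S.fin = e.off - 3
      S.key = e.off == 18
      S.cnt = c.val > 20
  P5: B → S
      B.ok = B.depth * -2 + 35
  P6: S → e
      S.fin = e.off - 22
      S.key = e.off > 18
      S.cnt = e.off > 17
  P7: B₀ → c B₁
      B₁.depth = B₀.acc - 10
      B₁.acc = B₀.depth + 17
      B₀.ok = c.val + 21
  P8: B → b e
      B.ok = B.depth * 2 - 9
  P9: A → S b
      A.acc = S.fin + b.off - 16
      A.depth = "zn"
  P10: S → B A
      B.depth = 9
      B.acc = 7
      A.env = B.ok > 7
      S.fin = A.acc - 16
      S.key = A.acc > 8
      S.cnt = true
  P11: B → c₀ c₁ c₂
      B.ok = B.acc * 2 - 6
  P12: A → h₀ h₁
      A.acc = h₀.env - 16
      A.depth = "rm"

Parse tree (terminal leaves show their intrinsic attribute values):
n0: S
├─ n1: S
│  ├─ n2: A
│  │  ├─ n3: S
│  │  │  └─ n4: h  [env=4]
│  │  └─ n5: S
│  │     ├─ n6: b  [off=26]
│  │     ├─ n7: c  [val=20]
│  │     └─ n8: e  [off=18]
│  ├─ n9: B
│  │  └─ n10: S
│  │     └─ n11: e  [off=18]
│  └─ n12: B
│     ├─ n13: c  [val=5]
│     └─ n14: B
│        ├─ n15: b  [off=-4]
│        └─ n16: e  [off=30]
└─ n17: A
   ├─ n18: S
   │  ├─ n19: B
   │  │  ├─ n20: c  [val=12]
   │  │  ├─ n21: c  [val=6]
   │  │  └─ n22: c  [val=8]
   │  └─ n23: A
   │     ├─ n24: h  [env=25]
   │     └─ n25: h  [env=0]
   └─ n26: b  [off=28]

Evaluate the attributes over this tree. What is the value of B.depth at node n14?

7

1. n2.env = true  [true]
2. n4.env = 4  [terminal]
3. n3.fin = 29  [h.env + 25]
4. n3.key = true  [h.env > 3]
5. n3.cnt = true  [h.env > 3]
6. n6.off = 26  [terminal]
7. n7.val = 20  [terminal]
8. n8.off = 18  [terminal]
9. n5.fin = 15  [e.off - 3]
10. n5.key = true  [e.off == 18]
11. n5.cnt = false  [c.val > 20]
12. n2.acc = 7  [(if S₁.key then S₀.fin else S₁.fin) - 22]
13. n2.depth = "zx"  ["zx"]
14. n9.depth = 11  [11]
15. n9.acc = 18  [18]
16. n11.off = 18  [terminal]
17. n10.fin = -4  [e.off - 22]
18. n10.key = false  [e.off > 18]
19. n10.cnt = true  [e.off > 17]
20. n9.ok = 13  [B.depth * -2 + 35]
21. n12.depth = -9  [A.acc + B₀.ok - 29]
22. n12.acc = 17  [A.acc * -1 + 24]
23. n13.val = 5  [terminal]
24. n14.depth = 7  [B₀.acc - 10]
25. n14.acc = 8  [B₀.depth + 17]
26. n15.off = -4  [terminal]
27. n16.off = 30  [terminal]
28. n14.ok = 5  [B.depth * 2 - 9]
29. n12.ok = 26  [c.val + 21]
30. n1.fin = 9  [B₀.ok * -2 + 35]
31. n1.key = false  [false]
32. n1.cnt = true  [true]
33. n17.env = true  [S₁.cnt or S₁.key]
34. n19.depth = 9  [9]
35. n19.acc = 7  [7]
36. n20.val = 12  [terminal]
37. n21.val = 6  [terminal]
38. n22.val = 8  [terminal]
39. n19.ok = 8  [B.acc * 2 - 6]
40. n23.env = true  [B.ok > 7]
41. n24.env = 25  [terminal]
42. n25.env = 0  [terminal]
43. n23.acc = 9  [h₀.env - 16]
44. n23.depth = "rm"  ["rm"]
45. n18.fin = -7  [A.acc - 16]
46. n18.key = true  [A.acc > 8]
47. n18.cnt = true  [true]
48. n26.off = 28  [terminal]
49. n17.acc = 5  [S.fin + b.off - 16]
50. n17.depth = "zn"  ["zn"]
51. n0.fin = -2  [len(A.depth) - 4]
52. n0.key = true  [S₁.cnt == true]
53. n0.cnt = false  [not S₁.cnt]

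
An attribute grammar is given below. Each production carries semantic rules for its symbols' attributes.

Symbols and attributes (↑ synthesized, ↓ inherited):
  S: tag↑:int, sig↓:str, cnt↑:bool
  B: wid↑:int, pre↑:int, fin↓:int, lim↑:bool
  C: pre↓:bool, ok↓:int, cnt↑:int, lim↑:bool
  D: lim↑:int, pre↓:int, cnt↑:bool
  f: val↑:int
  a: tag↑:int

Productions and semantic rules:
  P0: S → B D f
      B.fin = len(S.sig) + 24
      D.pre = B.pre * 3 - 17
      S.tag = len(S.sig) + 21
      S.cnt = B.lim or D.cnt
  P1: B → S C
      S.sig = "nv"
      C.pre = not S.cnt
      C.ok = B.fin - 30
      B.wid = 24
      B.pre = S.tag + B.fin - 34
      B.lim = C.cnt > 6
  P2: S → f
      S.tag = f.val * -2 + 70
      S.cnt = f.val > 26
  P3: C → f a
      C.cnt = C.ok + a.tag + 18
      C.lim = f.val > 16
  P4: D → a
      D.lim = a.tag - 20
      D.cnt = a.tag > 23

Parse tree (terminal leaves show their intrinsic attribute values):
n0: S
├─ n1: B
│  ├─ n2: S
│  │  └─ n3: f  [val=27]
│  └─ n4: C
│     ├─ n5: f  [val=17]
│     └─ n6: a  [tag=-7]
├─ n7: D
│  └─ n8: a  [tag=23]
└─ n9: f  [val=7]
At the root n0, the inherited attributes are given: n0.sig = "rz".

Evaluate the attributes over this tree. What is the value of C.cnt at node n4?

1. n0.sig = "rz"  [given at root]
2. n1.fin = 26  [len(S.sig) + 24]
3. n2.sig = "nv"  ["nv"]
4. n3.val = 27  [terminal]
5. n2.tag = 16  [f.val * -2 + 70]
6. n2.cnt = true  [f.val > 26]
7. n4.pre = false  [not S.cnt]
8. n4.ok = -4  [B.fin - 30]
9. n5.val = 17  [terminal]
10. n6.tag = -7  [terminal]
11. n4.cnt = 7  [C.ok + a.tag + 18]
12. n4.lim = true  [f.val > 16]
13. n1.wid = 24  [24]
14. n1.pre = 8  [S.tag + B.fin - 34]
15. n1.lim = true  [C.cnt > 6]
16. n7.pre = 7  [B.pre * 3 - 17]
17. n8.tag = 23  [terminal]
18. n7.lim = 3  [a.tag - 20]
19. n7.cnt = false  [a.tag > 23]
20. n9.val = 7  [terminal]
21. n0.tag = 23  [len(S.sig) + 21]
22. n0.cnt = true  [B.lim or D.cnt]

7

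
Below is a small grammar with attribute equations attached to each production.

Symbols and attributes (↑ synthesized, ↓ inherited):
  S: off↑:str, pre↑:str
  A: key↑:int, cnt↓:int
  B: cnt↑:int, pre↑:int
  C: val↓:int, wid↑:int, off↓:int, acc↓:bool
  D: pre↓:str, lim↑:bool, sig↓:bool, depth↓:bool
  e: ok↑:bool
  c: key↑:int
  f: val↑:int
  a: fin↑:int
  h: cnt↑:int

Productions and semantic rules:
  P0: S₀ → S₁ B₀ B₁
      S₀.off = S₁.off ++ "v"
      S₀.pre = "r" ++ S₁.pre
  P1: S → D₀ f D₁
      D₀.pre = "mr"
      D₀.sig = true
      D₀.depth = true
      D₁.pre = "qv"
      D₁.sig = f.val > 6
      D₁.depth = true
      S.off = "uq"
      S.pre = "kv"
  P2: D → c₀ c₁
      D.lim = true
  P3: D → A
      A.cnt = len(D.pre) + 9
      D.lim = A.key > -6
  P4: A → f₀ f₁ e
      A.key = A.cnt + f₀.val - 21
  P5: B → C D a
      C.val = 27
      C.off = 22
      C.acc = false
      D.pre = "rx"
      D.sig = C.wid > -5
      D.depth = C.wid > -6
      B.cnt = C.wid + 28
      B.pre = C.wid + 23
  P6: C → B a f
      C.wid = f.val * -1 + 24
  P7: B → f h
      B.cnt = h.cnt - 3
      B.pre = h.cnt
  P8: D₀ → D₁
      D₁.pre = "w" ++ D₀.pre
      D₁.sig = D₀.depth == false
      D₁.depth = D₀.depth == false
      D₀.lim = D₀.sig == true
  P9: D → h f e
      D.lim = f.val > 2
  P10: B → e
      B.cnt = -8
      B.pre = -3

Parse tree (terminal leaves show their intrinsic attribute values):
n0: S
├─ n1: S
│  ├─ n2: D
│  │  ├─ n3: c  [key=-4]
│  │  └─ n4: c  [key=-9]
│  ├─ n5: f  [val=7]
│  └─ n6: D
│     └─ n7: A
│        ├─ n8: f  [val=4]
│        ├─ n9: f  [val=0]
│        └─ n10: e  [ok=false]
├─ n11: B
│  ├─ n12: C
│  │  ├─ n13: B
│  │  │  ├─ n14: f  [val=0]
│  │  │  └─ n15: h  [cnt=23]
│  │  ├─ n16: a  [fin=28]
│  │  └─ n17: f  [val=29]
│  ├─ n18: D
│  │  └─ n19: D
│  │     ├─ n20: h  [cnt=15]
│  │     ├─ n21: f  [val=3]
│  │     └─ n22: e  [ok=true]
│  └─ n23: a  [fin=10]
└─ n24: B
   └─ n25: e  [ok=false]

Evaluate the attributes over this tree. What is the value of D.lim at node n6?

1. n2.pre = "mr"  ["mr"]
2. n2.sig = true  [true]
3. n2.depth = true  [true]
4. n3.key = -4  [terminal]
5. n4.key = -9  [terminal]
6. n2.lim = true  [true]
7. n5.val = 7  [terminal]
8. n6.pre = "qv"  ["qv"]
9. n6.sig = true  [f.val > 6]
10. n6.depth = true  [true]
11. n7.cnt = 11  [len(D.pre) + 9]
12. n8.val = 4  [terminal]
13. n9.val = 0  [terminal]
14. n10.ok = false  [terminal]
15. n7.key = -6  [A.cnt + f₀.val - 21]
16. n6.lim = false  [A.key > -6]
17. n1.off = "uq"  ["uq"]
18. n1.pre = "kv"  ["kv"]
19. n12.val = 27  [27]
20. n12.off = 22  [22]
21. n12.acc = false  [false]
22. n14.val = 0  [terminal]
23. n15.cnt = 23  [terminal]
24. n13.cnt = 20  [h.cnt - 3]
25. n13.pre = 23  [h.cnt]
26. n16.fin = 28  [terminal]
27. n17.val = 29  [terminal]
28. n12.wid = -5  [f.val * -1 + 24]
29. n18.pre = "rx"  ["rx"]
30. n18.sig = false  [C.wid > -5]
31. n18.depth = true  [C.wid > -6]
32. n19.pre = "wrx"  ["w" ++ D₀.pre]
33. n19.sig = false  [D₀.depth == false]
34. n19.depth = false  [D₀.depth == false]
35. n20.cnt = 15  [terminal]
36. n21.val = 3  [terminal]
37. n22.ok = true  [terminal]
38. n19.lim = true  [f.val > 2]
39. n18.lim = false  [D₀.sig == true]
40. n23.fin = 10  [terminal]
41. n11.cnt = 23  [C.wid + 28]
42. n11.pre = 18  [C.wid + 23]
43. n25.ok = false  [terminal]
44. n24.cnt = -8  [-8]
45. n24.pre = -3  [-3]
46. n0.off = "uqv"  [S₁.off ++ "v"]
47. n0.pre = "rkv"  ["r" ++ S₁.pre]

false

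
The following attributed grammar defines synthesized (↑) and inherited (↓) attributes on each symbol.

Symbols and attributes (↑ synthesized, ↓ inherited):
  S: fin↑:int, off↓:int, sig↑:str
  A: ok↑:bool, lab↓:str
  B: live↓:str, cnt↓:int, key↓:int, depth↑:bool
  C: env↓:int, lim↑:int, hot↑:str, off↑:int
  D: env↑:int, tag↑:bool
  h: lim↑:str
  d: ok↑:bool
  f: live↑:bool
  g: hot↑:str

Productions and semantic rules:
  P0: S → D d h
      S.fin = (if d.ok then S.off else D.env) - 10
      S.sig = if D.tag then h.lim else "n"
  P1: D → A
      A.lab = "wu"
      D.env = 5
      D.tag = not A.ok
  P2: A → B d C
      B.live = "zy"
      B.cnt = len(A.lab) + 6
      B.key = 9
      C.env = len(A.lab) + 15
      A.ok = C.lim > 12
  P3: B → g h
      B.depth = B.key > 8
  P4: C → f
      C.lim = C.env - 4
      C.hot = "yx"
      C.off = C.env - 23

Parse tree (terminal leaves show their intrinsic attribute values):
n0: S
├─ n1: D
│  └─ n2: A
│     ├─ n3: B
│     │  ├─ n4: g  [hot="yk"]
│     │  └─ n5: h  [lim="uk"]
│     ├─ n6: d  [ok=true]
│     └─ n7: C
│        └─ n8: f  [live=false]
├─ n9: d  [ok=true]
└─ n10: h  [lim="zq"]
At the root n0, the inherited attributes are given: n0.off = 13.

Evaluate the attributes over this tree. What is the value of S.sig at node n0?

1. n0.off = 13  [given at root]
2. n2.lab = "wu"  ["wu"]
3. n3.live = "zy"  ["zy"]
4. n3.cnt = 8  [len(A.lab) + 6]
5. n3.key = 9  [9]
6. n4.hot = "yk"  [terminal]
7. n5.lim = "uk"  [terminal]
8. n3.depth = true  [B.key > 8]
9. n6.ok = true  [terminal]
10. n7.env = 17  [len(A.lab) + 15]
11. n8.live = false  [terminal]
12. n7.lim = 13  [C.env - 4]
13. n7.hot = "yx"  ["yx"]
14. n7.off = -6  [C.env - 23]
15. n2.ok = true  [C.lim > 12]
16. n1.env = 5  [5]
17. n1.tag = false  [not A.ok]
18. n9.ok = true  [terminal]
19. n10.lim = "zq"  [terminal]
20. n0.fin = 3  [(if d.ok then S.off else D.env) - 10]
21. n0.sig = "n"  [if D.tag then h.lim else "n"]

"n"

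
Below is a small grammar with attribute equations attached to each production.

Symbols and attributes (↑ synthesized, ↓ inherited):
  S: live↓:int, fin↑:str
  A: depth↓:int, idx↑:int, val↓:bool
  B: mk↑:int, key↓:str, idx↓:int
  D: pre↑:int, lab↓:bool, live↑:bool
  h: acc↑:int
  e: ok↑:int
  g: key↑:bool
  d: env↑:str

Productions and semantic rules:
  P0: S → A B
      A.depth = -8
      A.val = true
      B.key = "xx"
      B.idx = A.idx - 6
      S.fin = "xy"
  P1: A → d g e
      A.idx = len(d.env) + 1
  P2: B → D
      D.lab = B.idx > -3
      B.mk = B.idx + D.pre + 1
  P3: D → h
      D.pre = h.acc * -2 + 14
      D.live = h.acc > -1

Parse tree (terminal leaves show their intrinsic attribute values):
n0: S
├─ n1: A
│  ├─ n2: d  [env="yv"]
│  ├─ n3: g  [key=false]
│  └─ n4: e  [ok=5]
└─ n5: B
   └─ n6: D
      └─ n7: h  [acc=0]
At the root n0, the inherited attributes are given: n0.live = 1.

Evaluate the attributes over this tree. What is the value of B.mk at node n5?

12

1. n0.live = 1  [given at root]
2. n1.depth = -8  [-8]
3. n1.val = true  [true]
4. n2.env = "yv"  [terminal]
5. n3.key = false  [terminal]
6. n4.ok = 5  [terminal]
7. n1.idx = 3  [len(d.env) + 1]
8. n5.key = "xx"  ["xx"]
9. n5.idx = -3  [A.idx - 6]
10. n6.lab = false  [B.idx > -3]
11. n7.acc = 0  [terminal]
12. n6.pre = 14  [h.acc * -2 + 14]
13. n6.live = true  [h.acc > -1]
14. n5.mk = 12  [B.idx + D.pre + 1]
15. n0.fin = "xy"  ["xy"]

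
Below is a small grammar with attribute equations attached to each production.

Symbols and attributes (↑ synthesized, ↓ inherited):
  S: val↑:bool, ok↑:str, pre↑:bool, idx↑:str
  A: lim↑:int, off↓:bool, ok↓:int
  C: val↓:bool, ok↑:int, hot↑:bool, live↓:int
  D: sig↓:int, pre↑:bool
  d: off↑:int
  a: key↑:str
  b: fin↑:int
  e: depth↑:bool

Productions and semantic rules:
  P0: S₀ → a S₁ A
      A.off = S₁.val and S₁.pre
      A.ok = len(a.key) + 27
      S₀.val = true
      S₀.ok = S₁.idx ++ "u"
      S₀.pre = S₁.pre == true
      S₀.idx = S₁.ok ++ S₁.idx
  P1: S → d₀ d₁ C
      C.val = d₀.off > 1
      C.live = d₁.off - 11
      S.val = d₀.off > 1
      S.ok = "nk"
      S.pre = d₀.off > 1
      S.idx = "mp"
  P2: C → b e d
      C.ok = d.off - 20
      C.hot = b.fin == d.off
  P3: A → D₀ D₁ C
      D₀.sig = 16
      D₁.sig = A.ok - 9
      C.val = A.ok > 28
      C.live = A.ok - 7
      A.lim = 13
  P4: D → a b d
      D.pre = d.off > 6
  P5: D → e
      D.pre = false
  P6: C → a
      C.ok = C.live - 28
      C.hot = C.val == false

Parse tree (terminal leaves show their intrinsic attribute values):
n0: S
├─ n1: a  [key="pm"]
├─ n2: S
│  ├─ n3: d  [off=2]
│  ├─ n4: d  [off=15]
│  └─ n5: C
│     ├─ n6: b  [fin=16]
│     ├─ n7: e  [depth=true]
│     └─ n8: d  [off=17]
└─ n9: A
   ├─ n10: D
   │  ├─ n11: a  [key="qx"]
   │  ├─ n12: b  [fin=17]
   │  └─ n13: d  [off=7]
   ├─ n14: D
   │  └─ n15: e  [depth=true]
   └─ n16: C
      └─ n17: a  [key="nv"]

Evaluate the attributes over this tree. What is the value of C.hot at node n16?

false

1. n1.key = "pm"  [terminal]
2. n3.off = 2  [terminal]
3. n4.off = 15  [terminal]
4. n5.val = true  [d₀.off > 1]
5. n5.live = 4  [d₁.off - 11]
6. n6.fin = 16  [terminal]
7. n7.depth = true  [terminal]
8. n8.off = 17  [terminal]
9. n5.ok = -3  [d.off - 20]
10. n5.hot = false  [b.fin == d.off]
11. n2.val = true  [d₀.off > 1]
12. n2.ok = "nk"  ["nk"]
13. n2.pre = true  [d₀.off > 1]
14. n2.idx = "mp"  ["mp"]
15. n9.off = true  [S₁.val and S₁.pre]
16. n9.ok = 29  [len(a.key) + 27]
17. n10.sig = 16  [16]
18. n11.key = "qx"  [terminal]
19. n12.fin = 17  [terminal]
20. n13.off = 7  [terminal]
21. n10.pre = true  [d.off > 6]
22. n14.sig = 20  [A.ok - 9]
23. n15.depth = true  [terminal]
24. n14.pre = false  [false]
25. n16.val = true  [A.ok > 28]
26. n16.live = 22  [A.ok - 7]
27. n17.key = "nv"  [terminal]
28. n16.ok = -6  [C.live - 28]
29. n16.hot = false  [C.val == false]
30. n9.lim = 13  [13]
31. n0.val = true  [true]
32. n0.ok = "mpu"  [S₁.idx ++ "u"]
33. n0.pre = true  [S₁.pre == true]
34. n0.idx = "nkmp"  [S₁.ok ++ S₁.idx]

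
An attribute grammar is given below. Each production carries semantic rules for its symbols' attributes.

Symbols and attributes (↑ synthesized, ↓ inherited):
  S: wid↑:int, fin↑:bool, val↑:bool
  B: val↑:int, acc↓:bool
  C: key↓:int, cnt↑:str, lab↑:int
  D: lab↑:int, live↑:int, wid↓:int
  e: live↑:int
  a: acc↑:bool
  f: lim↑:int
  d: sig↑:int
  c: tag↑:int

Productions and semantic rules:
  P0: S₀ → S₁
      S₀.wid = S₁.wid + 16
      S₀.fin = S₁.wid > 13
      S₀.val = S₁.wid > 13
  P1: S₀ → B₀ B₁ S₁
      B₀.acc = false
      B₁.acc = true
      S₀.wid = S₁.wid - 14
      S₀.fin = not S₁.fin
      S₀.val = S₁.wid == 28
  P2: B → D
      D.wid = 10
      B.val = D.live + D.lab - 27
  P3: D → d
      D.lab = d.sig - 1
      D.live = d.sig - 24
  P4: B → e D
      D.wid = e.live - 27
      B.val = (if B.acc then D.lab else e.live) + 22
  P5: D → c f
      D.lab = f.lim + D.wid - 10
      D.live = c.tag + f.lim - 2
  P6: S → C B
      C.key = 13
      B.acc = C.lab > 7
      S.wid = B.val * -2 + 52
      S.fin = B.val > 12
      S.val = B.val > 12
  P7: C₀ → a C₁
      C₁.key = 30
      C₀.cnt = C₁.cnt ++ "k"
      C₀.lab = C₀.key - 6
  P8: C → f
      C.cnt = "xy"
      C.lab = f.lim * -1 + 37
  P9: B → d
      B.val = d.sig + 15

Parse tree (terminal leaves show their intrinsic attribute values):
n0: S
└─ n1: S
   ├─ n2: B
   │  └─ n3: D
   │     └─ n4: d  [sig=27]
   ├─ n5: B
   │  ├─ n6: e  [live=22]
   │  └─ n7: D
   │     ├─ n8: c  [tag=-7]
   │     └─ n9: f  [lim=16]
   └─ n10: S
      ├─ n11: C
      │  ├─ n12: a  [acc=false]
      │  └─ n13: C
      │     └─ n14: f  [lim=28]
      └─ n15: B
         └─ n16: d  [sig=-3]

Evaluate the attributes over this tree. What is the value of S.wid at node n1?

1. n2.acc = false  [false]
2. n3.wid = 10  [10]
3. n4.sig = 27  [terminal]
4. n3.lab = 26  [d.sig - 1]
5. n3.live = 3  [d.sig - 24]
6. n2.val = 2  [D.live + D.lab - 27]
7. n5.acc = true  [true]
8. n6.live = 22  [terminal]
9. n7.wid = -5  [e.live - 27]
10. n8.tag = -7  [terminal]
11. n9.lim = 16  [terminal]
12. n7.lab = 1  [f.lim + D.wid - 10]
13. n7.live = 7  [c.tag + f.lim - 2]
14. n5.val = 23  [(if B.acc then D.lab else e.live) + 22]
15. n11.key = 13  [13]
16. n12.acc = false  [terminal]
17. n13.key = 30  [30]
18. n14.lim = 28  [terminal]
19. n13.cnt = "xy"  ["xy"]
20. n13.lab = 9  [f.lim * -1 + 37]
21. n11.cnt = "xyk"  [C₁.cnt ++ "k"]
22. n11.lab = 7  [C₀.key - 6]
23. n15.acc = false  [C.lab > 7]
24. n16.sig = -3  [terminal]
25. n15.val = 12  [d.sig + 15]
26. n10.wid = 28  [B.val * -2 + 52]
27. n10.fin = false  [B.val > 12]
28. n10.val = false  [B.val > 12]
29. n1.wid = 14  [S₁.wid - 14]
30. n1.fin = true  [not S₁.fin]
31. n1.val = true  [S₁.wid == 28]
32. n0.wid = 30  [S₁.wid + 16]
33. n0.fin = true  [S₁.wid > 13]
34. n0.val = true  [S₁.wid > 13]

14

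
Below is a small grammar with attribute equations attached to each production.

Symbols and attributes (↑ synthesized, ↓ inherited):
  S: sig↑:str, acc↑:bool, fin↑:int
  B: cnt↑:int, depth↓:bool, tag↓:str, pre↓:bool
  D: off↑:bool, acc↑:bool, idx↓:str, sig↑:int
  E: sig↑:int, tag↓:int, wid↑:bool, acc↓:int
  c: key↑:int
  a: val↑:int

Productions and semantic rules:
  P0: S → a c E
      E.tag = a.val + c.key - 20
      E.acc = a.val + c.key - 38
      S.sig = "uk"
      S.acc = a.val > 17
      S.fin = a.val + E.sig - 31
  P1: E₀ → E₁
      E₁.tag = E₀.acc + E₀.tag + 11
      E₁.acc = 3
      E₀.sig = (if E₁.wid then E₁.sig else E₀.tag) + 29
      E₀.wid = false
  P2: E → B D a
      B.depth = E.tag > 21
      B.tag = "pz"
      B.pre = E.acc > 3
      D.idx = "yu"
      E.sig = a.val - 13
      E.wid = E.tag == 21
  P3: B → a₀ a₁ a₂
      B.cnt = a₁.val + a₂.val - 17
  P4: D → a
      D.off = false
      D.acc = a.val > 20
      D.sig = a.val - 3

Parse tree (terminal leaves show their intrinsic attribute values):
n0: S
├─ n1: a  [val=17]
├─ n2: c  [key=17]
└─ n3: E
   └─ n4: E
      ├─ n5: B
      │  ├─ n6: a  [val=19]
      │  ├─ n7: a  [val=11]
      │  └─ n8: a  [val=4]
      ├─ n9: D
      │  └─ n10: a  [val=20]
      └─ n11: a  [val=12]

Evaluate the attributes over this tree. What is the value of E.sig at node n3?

28

1. n1.val = 17  [terminal]
2. n2.key = 17  [terminal]
3. n3.tag = 14  [a.val + c.key - 20]
4. n3.acc = -4  [a.val + c.key - 38]
5. n4.tag = 21  [E₀.acc + E₀.tag + 11]
6. n4.acc = 3  [3]
7. n5.depth = false  [E.tag > 21]
8. n5.tag = "pz"  ["pz"]
9. n5.pre = false  [E.acc > 3]
10. n6.val = 19  [terminal]
11. n7.val = 11  [terminal]
12. n8.val = 4  [terminal]
13. n5.cnt = -2  [a₁.val + a₂.val - 17]
14. n9.idx = "yu"  ["yu"]
15. n10.val = 20  [terminal]
16. n9.off = false  [false]
17. n9.acc = false  [a.val > 20]
18. n9.sig = 17  [a.val - 3]
19. n11.val = 12  [terminal]
20. n4.sig = -1  [a.val - 13]
21. n4.wid = true  [E.tag == 21]
22. n3.sig = 28  [(if E₁.wid then E₁.sig else E₀.tag) + 29]
23. n3.wid = false  [false]
24. n0.sig = "uk"  ["uk"]
25. n0.acc = false  [a.val > 17]
26. n0.fin = 14  [a.val + E.sig - 31]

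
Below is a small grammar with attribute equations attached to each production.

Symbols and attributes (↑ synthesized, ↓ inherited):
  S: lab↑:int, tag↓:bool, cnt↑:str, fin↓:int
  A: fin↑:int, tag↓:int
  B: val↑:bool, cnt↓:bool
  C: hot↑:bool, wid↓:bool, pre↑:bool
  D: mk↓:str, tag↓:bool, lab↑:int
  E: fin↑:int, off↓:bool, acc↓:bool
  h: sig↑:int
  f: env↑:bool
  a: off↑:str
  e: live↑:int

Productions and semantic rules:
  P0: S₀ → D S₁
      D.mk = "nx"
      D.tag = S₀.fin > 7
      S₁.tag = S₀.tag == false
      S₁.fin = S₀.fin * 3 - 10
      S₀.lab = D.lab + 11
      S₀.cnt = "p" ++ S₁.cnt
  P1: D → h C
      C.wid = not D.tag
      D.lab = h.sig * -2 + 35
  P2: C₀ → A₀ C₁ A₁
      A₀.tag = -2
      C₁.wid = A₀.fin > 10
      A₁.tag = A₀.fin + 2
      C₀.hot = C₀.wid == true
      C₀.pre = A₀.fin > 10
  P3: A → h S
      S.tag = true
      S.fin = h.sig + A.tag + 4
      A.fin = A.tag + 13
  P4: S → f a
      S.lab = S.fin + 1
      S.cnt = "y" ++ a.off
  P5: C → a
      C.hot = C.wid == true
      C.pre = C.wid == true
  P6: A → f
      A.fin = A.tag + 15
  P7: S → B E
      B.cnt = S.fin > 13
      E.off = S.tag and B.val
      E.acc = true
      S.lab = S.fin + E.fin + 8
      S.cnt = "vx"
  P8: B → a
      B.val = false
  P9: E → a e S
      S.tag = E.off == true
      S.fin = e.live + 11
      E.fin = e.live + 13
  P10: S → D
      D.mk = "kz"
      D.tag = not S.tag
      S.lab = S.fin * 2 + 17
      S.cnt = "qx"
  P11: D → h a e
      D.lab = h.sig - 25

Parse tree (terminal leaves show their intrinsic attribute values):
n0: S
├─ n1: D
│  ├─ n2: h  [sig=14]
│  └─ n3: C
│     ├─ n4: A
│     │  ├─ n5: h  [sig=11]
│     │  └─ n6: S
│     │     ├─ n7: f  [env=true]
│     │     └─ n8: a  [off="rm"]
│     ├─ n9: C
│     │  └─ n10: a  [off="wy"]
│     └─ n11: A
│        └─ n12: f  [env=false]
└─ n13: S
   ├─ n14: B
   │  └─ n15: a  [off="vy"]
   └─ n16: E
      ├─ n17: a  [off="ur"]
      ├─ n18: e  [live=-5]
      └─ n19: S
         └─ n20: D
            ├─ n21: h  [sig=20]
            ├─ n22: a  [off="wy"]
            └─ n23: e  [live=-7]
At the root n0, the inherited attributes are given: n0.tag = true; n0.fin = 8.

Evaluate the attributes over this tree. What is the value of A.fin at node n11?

28

1. n0.tag = true  [given at root]
2. n0.fin = 8  [given at root]
3. n1.mk = "nx"  ["nx"]
4. n1.tag = true  [S₀.fin > 7]
5. n2.sig = 14  [terminal]
6. n3.wid = false  [not D.tag]
7. n4.tag = -2  [-2]
8. n5.sig = 11  [terminal]
9. n6.tag = true  [true]
10. n6.fin = 13  [h.sig + A.tag + 4]
11. n7.env = true  [terminal]
12. n8.off = "rm"  [terminal]
13. n6.lab = 14  [S.fin + 1]
14. n6.cnt = "yrm"  ["y" ++ a.off]
15. n4.fin = 11  [A.tag + 13]
16. n9.wid = true  [A₀.fin > 10]
17. n10.off = "wy"  [terminal]
18. n9.hot = true  [C.wid == true]
19. n9.pre = true  [C.wid == true]
20. n11.tag = 13  [A₀.fin + 2]
21. n12.env = false  [terminal]
22. n11.fin = 28  [A.tag + 15]
23. n3.hot = false  [C₀.wid == true]
24. n3.pre = true  [A₀.fin > 10]
25. n1.lab = 7  [h.sig * -2 + 35]
26. n13.tag = false  [S₀.tag == false]
27. n13.fin = 14  [S₀.fin * 3 - 10]
28. n14.cnt = true  [S.fin > 13]
29. n15.off = "vy"  [terminal]
30. n14.val = false  [false]
31. n16.off = false  [S.tag and B.val]
32. n16.acc = true  [true]
33. n17.off = "ur"  [terminal]
34. n18.live = -5  [terminal]
35. n19.tag = false  [E.off == true]
36. n19.fin = 6  [e.live + 11]
37. n20.mk = "kz"  ["kz"]
38. n20.tag = true  [not S.tag]
39. n21.sig = 20  [terminal]
40. n22.off = "wy"  [terminal]
41. n23.live = -7  [terminal]
42. n20.lab = -5  [h.sig - 25]
43. n19.lab = 29  [S.fin * 2 + 17]
44. n19.cnt = "qx"  ["qx"]
45. n16.fin = 8  [e.live + 13]
46. n13.lab = 30  [S.fin + E.fin + 8]
47. n13.cnt = "vx"  ["vx"]
48. n0.lab = 18  [D.lab + 11]
49. n0.cnt = "pvx"  ["p" ++ S₁.cnt]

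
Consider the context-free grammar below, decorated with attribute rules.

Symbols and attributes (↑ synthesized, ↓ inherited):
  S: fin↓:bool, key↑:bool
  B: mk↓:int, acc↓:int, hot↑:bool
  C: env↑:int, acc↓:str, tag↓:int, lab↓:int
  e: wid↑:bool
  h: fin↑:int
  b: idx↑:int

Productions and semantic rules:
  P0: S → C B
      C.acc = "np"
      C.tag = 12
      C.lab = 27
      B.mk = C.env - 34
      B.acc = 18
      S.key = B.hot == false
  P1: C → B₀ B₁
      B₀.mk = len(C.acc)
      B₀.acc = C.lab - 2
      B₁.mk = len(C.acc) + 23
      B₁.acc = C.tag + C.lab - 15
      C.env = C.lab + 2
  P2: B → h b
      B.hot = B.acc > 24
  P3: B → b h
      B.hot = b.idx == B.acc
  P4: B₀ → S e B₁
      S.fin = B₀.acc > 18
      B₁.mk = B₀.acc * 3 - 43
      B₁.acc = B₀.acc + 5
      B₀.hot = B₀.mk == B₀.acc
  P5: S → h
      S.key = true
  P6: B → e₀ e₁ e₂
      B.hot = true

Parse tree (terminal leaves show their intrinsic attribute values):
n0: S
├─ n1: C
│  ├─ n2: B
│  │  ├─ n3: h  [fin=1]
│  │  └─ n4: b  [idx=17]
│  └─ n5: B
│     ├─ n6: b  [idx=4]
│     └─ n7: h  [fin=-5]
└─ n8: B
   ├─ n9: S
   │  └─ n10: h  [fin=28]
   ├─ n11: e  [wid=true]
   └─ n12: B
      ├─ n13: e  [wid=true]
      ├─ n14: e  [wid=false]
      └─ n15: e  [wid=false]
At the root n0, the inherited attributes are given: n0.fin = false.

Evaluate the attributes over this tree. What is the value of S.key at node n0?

1. n0.fin = false  [given at root]
2. n1.acc = "np"  ["np"]
3. n1.tag = 12  [12]
4. n1.lab = 27  [27]
5. n2.mk = 2  [len(C.acc)]
6. n2.acc = 25  [C.lab - 2]
7. n3.fin = 1  [terminal]
8. n4.idx = 17  [terminal]
9. n2.hot = true  [B.acc > 24]
10. n5.mk = 25  [len(C.acc) + 23]
11. n5.acc = 24  [C.tag + C.lab - 15]
12. n6.idx = 4  [terminal]
13. n7.fin = -5  [terminal]
14. n5.hot = false  [b.idx == B.acc]
15. n1.env = 29  [C.lab + 2]
16. n8.mk = -5  [C.env - 34]
17. n8.acc = 18  [18]
18. n9.fin = false  [B₀.acc > 18]
19. n10.fin = 28  [terminal]
20. n9.key = true  [true]
21. n11.wid = true  [terminal]
22. n12.mk = 11  [B₀.acc * 3 - 43]
23. n12.acc = 23  [B₀.acc + 5]
24. n13.wid = true  [terminal]
25. n14.wid = false  [terminal]
26. n15.wid = false  [terminal]
27. n12.hot = true  [true]
28. n8.hot = false  [B₀.mk == B₀.acc]
29. n0.key = true  [B.hot == false]

true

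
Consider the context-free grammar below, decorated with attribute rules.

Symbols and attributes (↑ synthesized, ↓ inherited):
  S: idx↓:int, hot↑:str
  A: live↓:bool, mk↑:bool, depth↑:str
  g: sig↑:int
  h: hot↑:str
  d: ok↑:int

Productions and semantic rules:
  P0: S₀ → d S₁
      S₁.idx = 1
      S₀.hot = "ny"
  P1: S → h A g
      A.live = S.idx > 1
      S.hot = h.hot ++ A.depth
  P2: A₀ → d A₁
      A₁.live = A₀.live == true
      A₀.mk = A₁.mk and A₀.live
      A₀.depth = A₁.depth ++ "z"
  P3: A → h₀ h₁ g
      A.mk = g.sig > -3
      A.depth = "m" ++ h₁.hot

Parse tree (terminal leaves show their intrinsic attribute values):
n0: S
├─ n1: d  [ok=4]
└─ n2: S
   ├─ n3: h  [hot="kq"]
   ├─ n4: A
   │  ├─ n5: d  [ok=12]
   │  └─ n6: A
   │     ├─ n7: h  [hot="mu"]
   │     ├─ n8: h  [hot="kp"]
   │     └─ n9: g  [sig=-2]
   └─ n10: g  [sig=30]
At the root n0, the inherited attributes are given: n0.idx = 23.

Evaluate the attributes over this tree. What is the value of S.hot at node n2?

1. n0.idx = 23  [given at root]
2. n1.ok = 4  [terminal]
3. n2.idx = 1  [1]
4. n3.hot = "kq"  [terminal]
5. n4.live = false  [S.idx > 1]
6. n5.ok = 12  [terminal]
7. n6.live = false  [A₀.live == true]
8. n7.hot = "mu"  [terminal]
9. n8.hot = "kp"  [terminal]
10. n9.sig = -2  [terminal]
11. n6.mk = true  [g.sig > -3]
12. n6.depth = "mkp"  ["m" ++ h₁.hot]
13. n4.mk = false  [A₁.mk and A₀.live]
14. n4.depth = "mkpz"  [A₁.depth ++ "z"]
15. n10.sig = 30  [terminal]
16. n2.hot = "kqmkpz"  [h.hot ++ A.depth]
17. n0.hot = "ny"  ["ny"]

"kqmkpz"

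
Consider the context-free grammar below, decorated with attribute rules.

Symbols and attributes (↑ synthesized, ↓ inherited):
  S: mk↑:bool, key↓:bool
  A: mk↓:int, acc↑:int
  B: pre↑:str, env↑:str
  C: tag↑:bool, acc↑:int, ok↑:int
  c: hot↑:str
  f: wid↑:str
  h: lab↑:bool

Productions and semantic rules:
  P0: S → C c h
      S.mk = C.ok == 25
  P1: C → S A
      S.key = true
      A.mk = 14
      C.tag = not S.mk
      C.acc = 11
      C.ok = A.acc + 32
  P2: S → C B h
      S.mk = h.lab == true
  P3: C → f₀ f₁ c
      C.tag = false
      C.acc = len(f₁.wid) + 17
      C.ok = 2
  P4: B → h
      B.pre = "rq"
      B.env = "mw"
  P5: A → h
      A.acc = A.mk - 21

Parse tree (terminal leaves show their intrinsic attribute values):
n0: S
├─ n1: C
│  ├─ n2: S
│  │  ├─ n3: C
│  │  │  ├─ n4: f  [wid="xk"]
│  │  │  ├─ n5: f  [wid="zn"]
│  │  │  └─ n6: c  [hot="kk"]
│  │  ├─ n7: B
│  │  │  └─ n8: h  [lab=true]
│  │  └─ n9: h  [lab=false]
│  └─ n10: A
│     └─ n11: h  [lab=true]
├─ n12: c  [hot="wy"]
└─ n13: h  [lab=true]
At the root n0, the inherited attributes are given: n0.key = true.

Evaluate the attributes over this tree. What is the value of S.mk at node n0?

1. n0.key = true  [given at root]
2. n2.key = true  [true]
3. n4.wid = "xk"  [terminal]
4. n5.wid = "zn"  [terminal]
5. n6.hot = "kk"  [terminal]
6. n3.tag = false  [false]
7. n3.acc = 19  [len(f₁.wid) + 17]
8. n3.ok = 2  [2]
9. n8.lab = true  [terminal]
10. n7.pre = "rq"  ["rq"]
11. n7.env = "mw"  ["mw"]
12. n9.lab = false  [terminal]
13. n2.mk = false  [h.lab == true]
14. n10.mk = 14  [14]
15. n11.lab = true  [terminal]
16. n10.acc = -7  [A.mk - 21]
17. n1.tag = true  [not S.mk]
18. n1.acc = 11  [11]
19. n1.ok = 25  [A.acc + 32]
20. n12.hot = "wy"  [terminal]
21. n13.lab = true  [terminal]
22. n0.mk = true  [C.ok == 25]

true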